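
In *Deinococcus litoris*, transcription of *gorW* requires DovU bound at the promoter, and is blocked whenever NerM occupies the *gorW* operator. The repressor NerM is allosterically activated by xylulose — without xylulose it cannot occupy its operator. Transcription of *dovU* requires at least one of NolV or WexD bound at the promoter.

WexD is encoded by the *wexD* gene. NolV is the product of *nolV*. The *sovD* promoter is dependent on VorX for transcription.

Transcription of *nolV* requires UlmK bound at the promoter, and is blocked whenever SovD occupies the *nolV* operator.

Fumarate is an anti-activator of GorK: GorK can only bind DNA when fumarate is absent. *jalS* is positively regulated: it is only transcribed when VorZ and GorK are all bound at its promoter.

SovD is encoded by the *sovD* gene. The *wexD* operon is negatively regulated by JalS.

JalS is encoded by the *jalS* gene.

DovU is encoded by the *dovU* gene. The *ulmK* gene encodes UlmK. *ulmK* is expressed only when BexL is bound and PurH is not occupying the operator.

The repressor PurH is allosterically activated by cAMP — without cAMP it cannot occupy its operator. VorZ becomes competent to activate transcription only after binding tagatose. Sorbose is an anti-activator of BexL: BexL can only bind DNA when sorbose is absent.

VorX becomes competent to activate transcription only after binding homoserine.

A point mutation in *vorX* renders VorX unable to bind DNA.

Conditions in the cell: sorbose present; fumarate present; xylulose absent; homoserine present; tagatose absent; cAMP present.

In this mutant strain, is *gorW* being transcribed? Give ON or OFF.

ON

Xylulose is absent, so NerM is inactive.
Sorbose is present, so BexL is inactive.
cAMP is present, so PurH is active.
With repressor PurH bound, *ulmK* is not transcribed.
So UlmK is not produced.
VorX is non-functional in this strain, so it has no effect.
Required activator VorX is absent, so *sovD* is not transcribed.
So SovD is not produced.
Required activator UlmK is absent, so *nolV* is not transcribed.
So NolV is not produced.
Tagatose is absent, so VorZ is inactive.
Fumarate is present, so GorK is inactive.
Required activator VorZ is absent, so *jalS* is not transcribed.
So JalS is not produced.
With no repressor bound, *wexD* is transcribed.
So WexD is produced and active.
Activator WexD is present, so *dovU* is transcribed.
So DovU is produced and active.
No repressor is bound and DovU is active, so *gorW* is transcribed.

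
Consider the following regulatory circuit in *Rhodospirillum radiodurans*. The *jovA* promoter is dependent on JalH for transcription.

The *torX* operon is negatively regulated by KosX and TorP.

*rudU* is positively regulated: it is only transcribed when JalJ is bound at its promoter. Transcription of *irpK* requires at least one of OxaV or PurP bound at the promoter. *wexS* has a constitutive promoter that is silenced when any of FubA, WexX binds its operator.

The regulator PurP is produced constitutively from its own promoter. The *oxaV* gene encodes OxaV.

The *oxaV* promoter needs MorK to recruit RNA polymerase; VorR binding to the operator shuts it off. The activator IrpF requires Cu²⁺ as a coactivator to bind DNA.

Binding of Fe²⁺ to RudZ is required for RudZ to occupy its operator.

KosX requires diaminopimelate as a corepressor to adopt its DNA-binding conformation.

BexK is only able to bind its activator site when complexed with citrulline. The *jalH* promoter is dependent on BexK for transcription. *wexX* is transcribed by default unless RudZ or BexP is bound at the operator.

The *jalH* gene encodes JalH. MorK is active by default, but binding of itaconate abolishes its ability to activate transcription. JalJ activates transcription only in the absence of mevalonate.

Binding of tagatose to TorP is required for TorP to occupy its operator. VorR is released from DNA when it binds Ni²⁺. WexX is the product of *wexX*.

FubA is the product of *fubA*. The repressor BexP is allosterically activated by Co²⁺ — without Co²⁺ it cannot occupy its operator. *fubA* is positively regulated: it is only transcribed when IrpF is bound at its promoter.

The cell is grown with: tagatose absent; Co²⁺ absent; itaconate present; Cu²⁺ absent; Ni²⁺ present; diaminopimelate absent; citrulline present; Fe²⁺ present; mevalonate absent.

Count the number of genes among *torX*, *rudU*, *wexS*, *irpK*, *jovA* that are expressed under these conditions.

Diaminopimelate is absent, so KosX is inactive.
Tagatose is absent, so TorP is inactive.
With no repressor bound, *torX* is transcribed.
→ *torX* is ON.
Mevalonate is absent, so JalJ is active.
No repressor is bound and JalJ is active, so *rudU* is transcribed.
→ *rudU* is ON.
Cu²⁺ is absent, so IrpF is inactive.
Required activator IrpF is absent, so *fubA* is not transcribed.
So FubA is not produced.
Fe²⁺ is present, so RudZ is active.
Co²⁺ is absent, so BexP is inactive.
With repressor RudZ bound, *wexX* is not transcribed.
So WexX is not produced.
With no repressor bound, *wexS* is transcribed.
→ *wexS* is ON.
Ni²⁺ is present, so VorR is inactive.
Itaconate is present, so MorK is inactive.
Required activator MorK is absent, so *oxaV* is not transcribed.
So OxaV is not produced.
PurP is produced constitutively and is active.
Activator PurP is present, so *irpK* is transcribed.
→ *irpK* is ON.
Citrulline is present, so BexK is active.
No repressor is bound and BexK is active, so *jalH* is transcribed.
So JalH is produced and active.
No repressor is bound and JalH is active, so *jovA* is transcribed.
→ *jovA* is ON.
5 of the 5 genes are transcribed.

5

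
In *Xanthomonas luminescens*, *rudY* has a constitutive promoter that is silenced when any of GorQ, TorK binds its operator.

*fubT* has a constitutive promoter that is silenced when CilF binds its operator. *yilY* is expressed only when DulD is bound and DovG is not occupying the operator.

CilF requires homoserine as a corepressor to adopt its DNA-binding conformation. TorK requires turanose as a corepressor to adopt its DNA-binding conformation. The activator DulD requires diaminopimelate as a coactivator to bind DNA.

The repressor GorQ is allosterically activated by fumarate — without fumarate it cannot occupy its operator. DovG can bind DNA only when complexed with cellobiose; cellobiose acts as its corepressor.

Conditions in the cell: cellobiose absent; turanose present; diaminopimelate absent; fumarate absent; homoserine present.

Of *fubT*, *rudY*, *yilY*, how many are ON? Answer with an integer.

0

Homoserine is present, so CilF is active.
With repressor CilF bound, *fubT* is not transcribed.
→ *fubT* is OFF.
Fumarate is absent, so GorQ is inactive.
Turanose is present, so TorK is active.
With repressor TorK bound, *rudY* is not transcribed.
→ *rudY* is OFF.
Diaminopimelate is absent, so DulD is inactive.
Cellobiose is absent, so DovG is inactive.
Required activator DulD is absent, so *yilY* is not transcribed.
→ *yilY* is OFF.
0 of the 3 genes are transcribed.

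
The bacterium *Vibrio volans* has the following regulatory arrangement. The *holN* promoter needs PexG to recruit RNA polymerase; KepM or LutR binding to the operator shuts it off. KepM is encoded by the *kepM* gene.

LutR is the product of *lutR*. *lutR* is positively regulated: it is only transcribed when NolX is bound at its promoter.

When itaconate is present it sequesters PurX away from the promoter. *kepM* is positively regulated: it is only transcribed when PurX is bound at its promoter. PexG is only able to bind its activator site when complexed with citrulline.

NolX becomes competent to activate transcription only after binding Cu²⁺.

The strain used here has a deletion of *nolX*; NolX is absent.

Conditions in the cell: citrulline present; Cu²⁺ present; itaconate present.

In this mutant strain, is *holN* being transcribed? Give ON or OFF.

ON

Citrulline is present, so PexG is active.
Itaconate is present, so PurX is inactive.
Required activator PurX is absent, so *kepM* is not transcribed.
So KepM is not produced.
NolX is non-functional in this strain, so it has no effect.
Required activator NolX is absent, so *lutR* is not transcribed.
So LutR is not produced.
No repressor is bound and PexG is active, so *holN* is transcribed.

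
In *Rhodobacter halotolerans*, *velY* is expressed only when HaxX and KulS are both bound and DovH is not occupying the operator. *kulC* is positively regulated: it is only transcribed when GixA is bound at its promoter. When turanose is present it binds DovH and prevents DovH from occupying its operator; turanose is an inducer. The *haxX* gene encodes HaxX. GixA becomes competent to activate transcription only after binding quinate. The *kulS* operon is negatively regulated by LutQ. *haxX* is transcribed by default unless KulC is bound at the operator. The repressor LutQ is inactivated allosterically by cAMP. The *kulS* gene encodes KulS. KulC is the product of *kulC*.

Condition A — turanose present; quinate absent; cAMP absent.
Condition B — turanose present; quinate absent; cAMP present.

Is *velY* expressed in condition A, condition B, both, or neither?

B only

Condition A:
Turanose is present, so DovH is inactive.
Quinate is absent, so GixA is inactive.
Required activator GixA is absent, so *kulC* is not transcribed.
So KulC is not produced.
With no repressor bound, *haxX* is transcribed.
So HaxX is produced and active.
cAMP is absent, so LutQ is active.
With repressor LutQ bound, *kulS* is not transcribed.
So KulS is not produced.
Required activator KulS is absent, so *velY* is not transcribed.
→ *velY* is OFF in A.
Condition B:
Turanose is present, so DovH is inactive.
Quinate is absent, so GixA is inactive.
Required activator GixA is absent, so *kulC* is not transcribed.
So KulC is not produced.
With no repressor bound, *haxX* is transcribed.
So HaxX is produced and active.
cAMP is present, so LutQ is inactive.
With no repressor bound, *kulS* is transcribed.
So KulS is produced and active.
No repressor is bound and HaxX and KulS are active, so *velY* is transcribed.
→ *velY* is ON in B.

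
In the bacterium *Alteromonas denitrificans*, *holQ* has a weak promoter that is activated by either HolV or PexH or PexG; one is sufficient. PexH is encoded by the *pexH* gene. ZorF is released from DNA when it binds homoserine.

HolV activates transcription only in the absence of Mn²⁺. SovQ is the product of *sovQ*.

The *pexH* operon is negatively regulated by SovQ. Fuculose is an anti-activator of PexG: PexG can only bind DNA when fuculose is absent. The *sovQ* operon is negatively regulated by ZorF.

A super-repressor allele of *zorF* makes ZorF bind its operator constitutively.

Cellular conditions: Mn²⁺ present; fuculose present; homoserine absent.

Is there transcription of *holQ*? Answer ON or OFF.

Mn²⁺ is present, so HolV is inactive.
ZorF is constitutively active in this strain.
With repressor ZorF bound, *sovQ* is not transcribed.
So SovQ is not produced.
With no repressor bound, *pexH* is transcribed.
So PexH is produced and active.
Fuculose is present, so PexG is inactive.
Activator PexH is present, so *holQ* is transcribed.

ON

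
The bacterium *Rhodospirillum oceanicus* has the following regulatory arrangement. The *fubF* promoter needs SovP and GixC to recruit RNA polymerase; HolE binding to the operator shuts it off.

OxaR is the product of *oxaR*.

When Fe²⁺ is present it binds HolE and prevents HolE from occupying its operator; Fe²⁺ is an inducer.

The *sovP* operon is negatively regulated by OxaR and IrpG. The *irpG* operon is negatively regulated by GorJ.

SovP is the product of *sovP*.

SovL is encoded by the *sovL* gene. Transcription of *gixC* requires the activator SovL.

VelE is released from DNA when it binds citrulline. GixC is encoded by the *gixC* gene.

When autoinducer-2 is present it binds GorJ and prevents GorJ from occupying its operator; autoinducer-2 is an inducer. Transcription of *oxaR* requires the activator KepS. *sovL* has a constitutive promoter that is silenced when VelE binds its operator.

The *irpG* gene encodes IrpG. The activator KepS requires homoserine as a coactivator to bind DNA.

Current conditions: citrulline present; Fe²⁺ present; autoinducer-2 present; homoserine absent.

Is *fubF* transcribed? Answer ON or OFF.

OFF

Homoserine is absent, so KepS is inactive.
Required activator KepS is absent, so *oxaR* is not transcribed.
So OxaR is not produced.
Autoinducer-2 is present, so GorJ is inactive.
With no repressor bound, *irpG* is transcribed.
So IrpG is produced and active.
With repressor IrpG bound, *sovP* is not transcribed.
So SovP is not produced.
Citrulline is present, so VelE is inactive.
With no repressor bound, *sovL* is transcribed.
So SovL is produced and active.
No repressor is bound and SovL is active, so *gixC* is transcribed.
So GixC is produced and active.
Fe²⁺ is present, so HolE is inactive.
Required activator SovP is absent, so *fubF* is not transcribed.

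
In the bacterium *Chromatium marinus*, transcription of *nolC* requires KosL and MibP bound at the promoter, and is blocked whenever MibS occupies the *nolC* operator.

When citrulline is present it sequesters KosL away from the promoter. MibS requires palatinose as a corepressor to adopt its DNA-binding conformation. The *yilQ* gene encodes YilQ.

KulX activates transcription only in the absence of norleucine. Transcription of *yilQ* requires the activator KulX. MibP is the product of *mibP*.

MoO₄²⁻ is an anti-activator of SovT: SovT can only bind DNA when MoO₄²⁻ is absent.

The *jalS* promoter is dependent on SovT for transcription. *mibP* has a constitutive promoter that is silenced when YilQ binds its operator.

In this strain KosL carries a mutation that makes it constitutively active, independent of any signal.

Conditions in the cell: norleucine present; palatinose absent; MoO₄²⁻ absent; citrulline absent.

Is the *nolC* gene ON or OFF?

KosL is constitutively active in this strain.
Norleucine is present, so KulX is inactive.
Required activator KulX is absent, so *yilQ* is not transcribed.
So YilQ is not produced.
With no repressor bound, *mibP* is transcribed.
So MibP is produced and active.
Palatinose is absent, so MibS is inactive.
No repressor is bound and KosL and MibP are active, so *nolC* is transcribed.

ON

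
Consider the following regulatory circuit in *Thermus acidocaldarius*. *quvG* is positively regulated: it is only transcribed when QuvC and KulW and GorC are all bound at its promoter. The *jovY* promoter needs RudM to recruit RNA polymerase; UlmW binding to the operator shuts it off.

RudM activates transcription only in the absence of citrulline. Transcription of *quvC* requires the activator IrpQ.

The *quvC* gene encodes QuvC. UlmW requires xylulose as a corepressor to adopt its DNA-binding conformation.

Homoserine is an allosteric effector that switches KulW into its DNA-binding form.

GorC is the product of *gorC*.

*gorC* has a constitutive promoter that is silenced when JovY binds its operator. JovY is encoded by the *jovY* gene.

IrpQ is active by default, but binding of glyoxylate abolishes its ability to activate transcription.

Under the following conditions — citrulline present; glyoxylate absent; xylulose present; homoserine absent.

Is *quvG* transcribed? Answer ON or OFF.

OFF

Glyoxylate is absent, so IrpQ is active.
No repressor is bound and IrpQ is active, so *quvC* is transcribed.
So QuvC is produced and active.
Homoserine is absent, so KulW is inactive.
Xylulose is present, so UlmW is active.
Citrulline is present, so RudM is inactive.
With repressor UlmW bound, *jovY* is not transcribed.
So JovY is not produced.
With no repressor bound, *gorC* is transcribed.
So GorC is produced and active.
Required activator KulW is absent, so *quvG* is not transcribed.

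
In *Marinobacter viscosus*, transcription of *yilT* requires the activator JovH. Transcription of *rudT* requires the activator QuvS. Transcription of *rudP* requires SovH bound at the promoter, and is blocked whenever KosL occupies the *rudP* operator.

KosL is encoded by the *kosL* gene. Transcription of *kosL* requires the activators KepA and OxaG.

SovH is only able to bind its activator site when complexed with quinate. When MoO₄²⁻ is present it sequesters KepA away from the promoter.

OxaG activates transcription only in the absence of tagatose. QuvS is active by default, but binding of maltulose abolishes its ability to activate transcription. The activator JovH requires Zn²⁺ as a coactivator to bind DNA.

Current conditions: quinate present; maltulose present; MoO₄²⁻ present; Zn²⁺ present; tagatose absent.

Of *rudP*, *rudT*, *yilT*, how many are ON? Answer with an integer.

2

MoO₄²⁻ is present, so KepA is inactive.
Tagatose is absent, so OxaG is active.
Required activator KepA is absent, so *kosL* is not transcribed.
So KosL is not produced.
Quinate is present, so SovH is active.
No repressor is bound and SovH is active, so *rudP* is transcribed.
→ *rudP* is ON.
Maltulose is present, so QuvS is inactive.
Required activator QuvS is absent, so *rudT* is not transcribed.
→ *rudT* is OFF.
Zn²⁺ is present, so JovH is active.
No repressor is bound and JovH is active, so *yilT* is transcribed.
→ *yilT* is ON.
2 of the 3 genes are transcribed.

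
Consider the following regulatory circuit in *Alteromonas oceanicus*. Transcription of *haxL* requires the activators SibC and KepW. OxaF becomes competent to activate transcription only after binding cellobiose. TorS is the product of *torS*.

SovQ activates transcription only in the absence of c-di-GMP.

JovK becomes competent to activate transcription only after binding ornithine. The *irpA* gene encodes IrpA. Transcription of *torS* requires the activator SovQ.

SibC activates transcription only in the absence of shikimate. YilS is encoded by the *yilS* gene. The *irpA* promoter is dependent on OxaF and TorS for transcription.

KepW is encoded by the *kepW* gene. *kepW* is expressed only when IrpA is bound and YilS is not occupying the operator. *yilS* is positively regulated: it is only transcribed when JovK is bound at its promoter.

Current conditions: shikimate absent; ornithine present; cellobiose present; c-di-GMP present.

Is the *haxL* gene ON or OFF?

OFF

Shikimate is absent, so SibC is active.
Cellobiose is present, so OxaF is active.
c-di-GMP is present, so SovQ is inactive.
Required activator SovQ is absent, so *torS* is not transcribed.
So TorS is not produced.
Required activator TorS is absent, so *irpA* is not transcribed.
So IrpA is not produced.
Ornithine is present, so JovK is active.
No repressor is bound and JovK is active, so *yilS* is transcribed.
So YilS is produced and active.
With repressor YilS bound, *kepW* is not transcribed.
So KepW is not produced.
Required activator KepW is absent, so *haxL* is not transcribed.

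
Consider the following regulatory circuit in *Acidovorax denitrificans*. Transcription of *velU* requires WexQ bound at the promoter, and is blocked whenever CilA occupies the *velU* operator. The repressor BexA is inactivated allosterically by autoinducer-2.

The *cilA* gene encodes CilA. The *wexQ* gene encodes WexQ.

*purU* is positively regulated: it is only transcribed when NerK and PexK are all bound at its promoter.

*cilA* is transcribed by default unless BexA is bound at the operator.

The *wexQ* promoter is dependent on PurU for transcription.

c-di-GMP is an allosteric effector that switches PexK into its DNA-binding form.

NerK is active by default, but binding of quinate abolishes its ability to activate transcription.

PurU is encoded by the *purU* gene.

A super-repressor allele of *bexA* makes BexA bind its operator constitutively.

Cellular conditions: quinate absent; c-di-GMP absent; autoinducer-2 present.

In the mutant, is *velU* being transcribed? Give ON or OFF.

OFF

Quinate is absent, so NerK is active.
c-di-GMP is absent, so PexK is inactive.
Required activator PexK is absent, so *purU* is not transcribed.
So PurU is not produced.
Required activator PurU is absent, so *wexQ* is not transcribed.
So WexQ is not produced.
BexA is constitutively active in this strain.
With repressor BexA bound, *cilA* is not transcribed.
So CilA is not produced.
Required activator WexQ is absent, so *velU* is not transcribed.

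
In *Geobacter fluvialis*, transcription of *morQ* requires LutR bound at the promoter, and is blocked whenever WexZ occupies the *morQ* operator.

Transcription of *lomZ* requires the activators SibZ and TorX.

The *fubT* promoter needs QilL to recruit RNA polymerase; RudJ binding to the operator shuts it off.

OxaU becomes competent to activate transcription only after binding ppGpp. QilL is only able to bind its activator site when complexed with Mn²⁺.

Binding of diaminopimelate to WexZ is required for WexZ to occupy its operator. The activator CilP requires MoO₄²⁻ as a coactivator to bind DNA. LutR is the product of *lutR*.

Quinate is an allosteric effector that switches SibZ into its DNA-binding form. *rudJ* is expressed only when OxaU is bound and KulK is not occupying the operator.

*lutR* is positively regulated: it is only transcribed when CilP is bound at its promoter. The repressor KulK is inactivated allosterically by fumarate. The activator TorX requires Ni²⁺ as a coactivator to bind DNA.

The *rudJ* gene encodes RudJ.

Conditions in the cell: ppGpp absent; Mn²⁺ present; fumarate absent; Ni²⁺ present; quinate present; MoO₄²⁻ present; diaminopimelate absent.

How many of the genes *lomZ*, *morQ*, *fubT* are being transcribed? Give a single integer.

Quinate is present, so SibZ is active.
Ni²⁺ is present, so TorX is active.
No repressor is bound and SibZ and TorX are active, so *lomZ* is transcribed.
→ *lomZ* is ON.
MoO₄²⁻ is present, so CilP is active.
No repressor is bound and CilP is active, so *lutR* is transcribed.
So LutR is produced and active.
Diaminopimelate is absent, so WexZ is inactive.
No repressor is bound and LutR is active, so *morQ* is transcribed.
→ *morQ* is ON.
ppGpp is absent, so OxaU is inactive.
Fumarate is absent, so KulK is active.
With repressor KulK bound, *rudJ* is not transcribed.
So RudJ is not produced.
Mn²⁺ is present, so QilL is active.
No repressor is bound and QilL is active, so *fubT* is transcribed.
→ *fubT* is ON.
3 of the 3 genes are transcribed.

3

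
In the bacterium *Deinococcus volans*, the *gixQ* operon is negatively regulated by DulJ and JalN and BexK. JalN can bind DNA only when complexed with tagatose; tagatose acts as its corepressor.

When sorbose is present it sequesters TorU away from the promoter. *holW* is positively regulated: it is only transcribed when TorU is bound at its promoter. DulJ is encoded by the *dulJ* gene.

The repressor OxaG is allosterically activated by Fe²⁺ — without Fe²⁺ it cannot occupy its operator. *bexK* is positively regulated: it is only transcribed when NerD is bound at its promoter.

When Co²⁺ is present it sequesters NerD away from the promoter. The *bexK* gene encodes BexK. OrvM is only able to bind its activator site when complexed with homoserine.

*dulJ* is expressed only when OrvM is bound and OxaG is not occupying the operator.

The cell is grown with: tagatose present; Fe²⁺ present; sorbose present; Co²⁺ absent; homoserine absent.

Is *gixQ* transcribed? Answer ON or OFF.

Fe²⁺ is present, so OxaG is active.
Homoserine is absent, so OrvM is inactive.
With repressor OxaG bound, *dulJ* is not transcribed.
So DulJ is not produced.
Tagatose is present, so JalN is active.
Co²⁺ is absent, so NerD is active.
No repressor is bound and NerD is active, so *bexK* is transcribed.
So BexK is produced and active.
With repressor JalN bound, *gixQ* is not transcribed.

OFF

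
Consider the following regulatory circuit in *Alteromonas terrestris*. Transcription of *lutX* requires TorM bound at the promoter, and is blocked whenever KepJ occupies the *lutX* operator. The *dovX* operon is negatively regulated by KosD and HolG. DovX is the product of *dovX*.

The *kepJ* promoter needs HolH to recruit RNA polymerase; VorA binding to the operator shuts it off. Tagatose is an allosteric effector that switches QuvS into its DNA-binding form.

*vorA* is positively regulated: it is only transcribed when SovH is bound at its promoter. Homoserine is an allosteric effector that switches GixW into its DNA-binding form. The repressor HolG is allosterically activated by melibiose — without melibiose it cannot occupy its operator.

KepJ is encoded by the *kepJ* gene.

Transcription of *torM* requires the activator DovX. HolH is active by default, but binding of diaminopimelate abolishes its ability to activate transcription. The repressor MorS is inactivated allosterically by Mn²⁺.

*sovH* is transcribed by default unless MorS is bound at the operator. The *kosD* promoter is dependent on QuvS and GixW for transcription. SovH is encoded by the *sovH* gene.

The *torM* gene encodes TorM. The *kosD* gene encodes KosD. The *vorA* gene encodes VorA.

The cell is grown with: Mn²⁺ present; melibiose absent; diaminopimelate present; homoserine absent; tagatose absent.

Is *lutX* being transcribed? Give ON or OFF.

Diaminopimelate is present, so HolH is inactive.
Mn²⁺ is present, so MorS is inactive.
With no repressor bound, *sovH* is transcribed.
So SovH is produced and active.
No repressor is bound and SovH is active, so *vorA* is transcribed.
So VorA is produced and active.
With repressor VorA bound, *kepJ* is not transcribed.
So KepJ is not produced.
Tagatose is absent, so QuvS is inactive.
Homoserine is absent, so GixW is inactive.
Required activator QuvS is absent, so *kosD* is not transcribed.
So KosD is not produced.
Melibiose is absent, so HolG is inactive.
With no repressor bound, *dovX* is transcribed.
So DovX is produced and active.
No repressor is bound and DovX is active, so *torM* is transcribed.
So TorM is produced and active.
No repressor is bound and TorM is active, so *lutX* is transcribed.

ON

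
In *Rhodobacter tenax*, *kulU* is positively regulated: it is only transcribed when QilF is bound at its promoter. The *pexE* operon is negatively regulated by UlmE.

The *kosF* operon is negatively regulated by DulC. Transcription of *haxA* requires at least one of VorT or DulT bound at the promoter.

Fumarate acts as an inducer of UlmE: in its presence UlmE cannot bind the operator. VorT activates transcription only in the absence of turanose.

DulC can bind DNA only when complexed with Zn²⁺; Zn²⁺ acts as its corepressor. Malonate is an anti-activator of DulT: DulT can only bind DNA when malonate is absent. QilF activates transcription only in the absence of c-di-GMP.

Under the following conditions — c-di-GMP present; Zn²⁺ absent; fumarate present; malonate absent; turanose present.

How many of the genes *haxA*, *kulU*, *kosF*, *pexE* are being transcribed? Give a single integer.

3

Turanose is present, so VorT is inactive.
Malonate is absent, so DulT is active.
Activator DulT is present, so *haxA* is transcribed.
→ *haxA* is ON.
c-di-GMP is present, so QilF is inactive.
Required activator QilF is absent, so *kulU* is not transcribed.
→ *kulU* is OFF.
Zn²⁺ is absent, so DulC is inactive.
With no repressor bound, *kosF* is transcribed.
→ *kosF* is ON.
Fumarate is present, so UlmE is inactive.
With no repressor bound, *pexE* is transcribed.
→ *pexE* is ON.
3 of the 4 genes are transcribed.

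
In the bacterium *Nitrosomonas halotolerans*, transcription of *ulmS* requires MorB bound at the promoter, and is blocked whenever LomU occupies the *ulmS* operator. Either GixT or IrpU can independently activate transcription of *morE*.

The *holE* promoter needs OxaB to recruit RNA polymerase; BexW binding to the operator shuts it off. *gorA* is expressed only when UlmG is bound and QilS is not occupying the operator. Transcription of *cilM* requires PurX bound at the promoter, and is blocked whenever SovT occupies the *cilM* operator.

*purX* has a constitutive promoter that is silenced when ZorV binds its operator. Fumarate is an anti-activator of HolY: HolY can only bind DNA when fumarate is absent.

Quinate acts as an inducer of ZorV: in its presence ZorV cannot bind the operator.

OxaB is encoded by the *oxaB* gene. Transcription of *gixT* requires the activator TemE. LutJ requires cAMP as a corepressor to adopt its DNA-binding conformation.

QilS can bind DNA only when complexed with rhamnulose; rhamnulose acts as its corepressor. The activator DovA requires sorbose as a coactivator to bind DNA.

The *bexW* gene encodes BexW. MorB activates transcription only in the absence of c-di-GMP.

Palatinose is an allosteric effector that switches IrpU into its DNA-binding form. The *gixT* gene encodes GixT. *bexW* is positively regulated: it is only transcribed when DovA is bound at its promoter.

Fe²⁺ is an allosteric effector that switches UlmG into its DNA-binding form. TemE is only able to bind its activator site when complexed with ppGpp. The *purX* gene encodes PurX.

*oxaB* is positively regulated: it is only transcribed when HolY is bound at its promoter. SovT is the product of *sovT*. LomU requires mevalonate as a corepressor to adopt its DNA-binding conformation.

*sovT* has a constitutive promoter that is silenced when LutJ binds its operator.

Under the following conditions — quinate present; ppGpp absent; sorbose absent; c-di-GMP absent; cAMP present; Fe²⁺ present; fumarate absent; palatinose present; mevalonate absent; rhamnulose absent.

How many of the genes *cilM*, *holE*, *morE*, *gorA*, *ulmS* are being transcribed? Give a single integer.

5

cAMP is present, so LutJ is active.
With repressor LutJ bound, *sovT* is not transcribed.
So SovT is not produced.
Quinate is present, so ZorV is inactive.
With no repressor bound, *purX* is transcribed.
So PurX is produced and active.
No repressor is bound and PurX is active, so *cilM* is transcribed.
→ *cilM* is ON.
Fumarate is absent, so HolY is active.
No repressor is bound and HolY is active, so *oxaB* is transcribed.
So OxaB is produced and active.
Sorbose is absent, so DovA is inactive.
Required activator DovA is absent, so *bexW* is not transcribed.
So BexW is not produced.
No repressor is bound and OxaB is active, so *holE* is transcribed.
→ *holE* is ON.
ppGpp is absent, so TemE is inactive.
Required activator TemE is absent, so *gixT* is not transcribed.
So GixT is not produced.
Palatinose is present, so IrpU is active.
Activator IrpU is present, so *morE* is transcribed.
→ *morE* is ON.
Rhamnulose is absent, so QilS is inactive.
Fe²⁺ is present, so UlmG is active.
No repressor is bound and UlmG is active, so *gorA* is transcribed.
→ *gorA* is ON.
c-di-GMP is absent, so MorB is active.
Mevalonate is absent, so LomU is inactive.
No repressor is bound and MorB is active, so *ulmS* is transcribed.
→ *ulmS* is ON.
5 of the 5 genes are transcribed.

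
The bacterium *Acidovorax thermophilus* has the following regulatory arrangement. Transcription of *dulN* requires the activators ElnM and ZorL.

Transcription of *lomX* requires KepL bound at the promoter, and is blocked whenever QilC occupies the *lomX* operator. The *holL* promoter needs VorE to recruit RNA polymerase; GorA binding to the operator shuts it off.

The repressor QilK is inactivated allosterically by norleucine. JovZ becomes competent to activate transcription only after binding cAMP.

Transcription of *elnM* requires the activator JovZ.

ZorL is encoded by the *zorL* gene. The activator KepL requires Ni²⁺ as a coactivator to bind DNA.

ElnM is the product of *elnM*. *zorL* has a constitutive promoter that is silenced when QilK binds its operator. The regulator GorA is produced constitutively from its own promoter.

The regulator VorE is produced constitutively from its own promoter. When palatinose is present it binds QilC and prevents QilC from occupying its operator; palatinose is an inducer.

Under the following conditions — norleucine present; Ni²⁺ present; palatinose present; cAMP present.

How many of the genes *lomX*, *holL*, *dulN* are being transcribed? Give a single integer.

2

Palatinose is present, so QilC is inactive.
Ni²⁺ is present, so KepL is active.
No repressor is bound and KepL is active, so *lomX* is transcribed.
→ *lomX* is ON.
VorE is produced constitutively and is active.
GorA is produced constitutively and is active.
With repressor GorA bound, *holL* is not transcribed.
→ *holL* is OFF.
cAMP is present, so JovZ is active.
No repressor is bound and JovZ is active, so *elnM* is transcribed.
So ElnM is produced and active.
Norleucine is present, so QilK is inactive.
With no repressor bound, *zorL* is transcribed.
So ZorL is produced and active.
No repressor is bound and ElnM and ZorL are active, so *dulN* is transcribed.
→ *dulN* is ON.
2 of the 3 genes are transcribed.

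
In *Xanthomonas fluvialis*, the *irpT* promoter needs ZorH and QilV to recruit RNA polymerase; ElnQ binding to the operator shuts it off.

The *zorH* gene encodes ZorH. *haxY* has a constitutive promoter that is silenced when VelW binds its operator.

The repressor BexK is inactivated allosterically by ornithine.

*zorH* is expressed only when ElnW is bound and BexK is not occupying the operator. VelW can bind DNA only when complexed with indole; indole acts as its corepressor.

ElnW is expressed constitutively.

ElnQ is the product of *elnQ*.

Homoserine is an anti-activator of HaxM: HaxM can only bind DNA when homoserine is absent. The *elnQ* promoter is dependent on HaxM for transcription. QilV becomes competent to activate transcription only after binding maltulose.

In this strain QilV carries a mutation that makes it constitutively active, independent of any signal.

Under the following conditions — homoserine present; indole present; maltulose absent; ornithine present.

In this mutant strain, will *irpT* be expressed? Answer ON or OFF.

ON

Ornithine is present, so BexK is inactive.
ElnW is produced constitutively and is active.
No repressor is bound and ElnW is active, so *zorH* is transcribed.
So ZorH is produced and active.
Homoserine is present, so HaxM is inactive.
Required activator HaxM is absent, so *elnQ* is not transcribed.
So ElnQ is not produced.
QilV is constitutively active in this strain.
No repressor is bound and ZorH and QilV are active, so *irpT* is transcribed.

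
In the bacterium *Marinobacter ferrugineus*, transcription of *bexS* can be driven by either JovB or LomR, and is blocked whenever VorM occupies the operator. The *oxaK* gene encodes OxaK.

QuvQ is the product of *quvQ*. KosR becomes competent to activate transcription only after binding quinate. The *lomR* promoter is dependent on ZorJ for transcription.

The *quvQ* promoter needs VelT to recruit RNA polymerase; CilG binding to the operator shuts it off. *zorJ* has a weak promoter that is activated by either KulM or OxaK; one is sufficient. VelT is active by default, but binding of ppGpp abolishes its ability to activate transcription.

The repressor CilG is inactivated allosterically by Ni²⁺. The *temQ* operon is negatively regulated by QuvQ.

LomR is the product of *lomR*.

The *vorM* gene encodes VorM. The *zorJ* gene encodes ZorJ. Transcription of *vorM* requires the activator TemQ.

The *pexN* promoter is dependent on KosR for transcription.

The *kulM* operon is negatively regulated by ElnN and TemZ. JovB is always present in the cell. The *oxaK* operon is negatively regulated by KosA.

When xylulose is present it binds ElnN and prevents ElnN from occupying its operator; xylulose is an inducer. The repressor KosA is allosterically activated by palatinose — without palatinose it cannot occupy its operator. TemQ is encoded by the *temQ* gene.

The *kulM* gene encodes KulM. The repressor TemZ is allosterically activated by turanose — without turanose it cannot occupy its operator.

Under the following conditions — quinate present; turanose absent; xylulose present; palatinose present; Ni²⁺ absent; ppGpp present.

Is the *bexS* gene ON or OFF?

JovB is produced constitutively and is active.
Xylulose is present, so ElnN is inactive.
Turanose is absent, so TemZ is inactive.
With no repressor bound, *kulM* is transcribed.
So KulM is produced and active.
Palatinose is present, so KosA is active.
With repressor KosA bound, *oxaK* is not transcribed.
So OxaK is not produced.
Activator KulM is present, so *zorJ* is transcribed.
So ZorJ is produced and active.
No repressor is bound and ZorJ is active, so *lomR* is transcribed.
So LomR is produced and active.
ppGpp is present, so VelT is inactive.
Ni²⁺ is absent, so CilG is active.
With repressor CilG bound, *quvQ* is not transcribed.
So QuvQ is not produced.
With no repressor bound, *temQ* is transcribed.
So TemQ is produced and active.
No repressor is bound and TemQ is active, so *vorM* is transcribed.
So VorM is produced and active.
With repressor VorM bound, *bexS* is not transcribed.

OFF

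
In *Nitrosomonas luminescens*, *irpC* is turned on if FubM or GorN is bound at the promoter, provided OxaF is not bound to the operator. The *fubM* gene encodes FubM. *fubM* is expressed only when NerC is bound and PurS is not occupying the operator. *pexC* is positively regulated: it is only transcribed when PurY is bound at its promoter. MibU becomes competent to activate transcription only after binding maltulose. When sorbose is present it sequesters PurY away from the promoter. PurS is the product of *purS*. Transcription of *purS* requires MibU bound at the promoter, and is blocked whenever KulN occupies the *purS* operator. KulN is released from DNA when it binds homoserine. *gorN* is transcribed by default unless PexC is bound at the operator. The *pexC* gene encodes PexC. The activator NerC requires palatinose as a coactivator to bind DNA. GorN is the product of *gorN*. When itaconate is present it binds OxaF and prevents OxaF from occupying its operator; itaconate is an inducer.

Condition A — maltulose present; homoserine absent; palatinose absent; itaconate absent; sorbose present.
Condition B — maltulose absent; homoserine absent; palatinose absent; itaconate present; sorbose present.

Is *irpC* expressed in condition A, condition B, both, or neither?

B only

Condition A:
Maltulose is present, so MibU is active.
Homoserine is absent, so KulN is active.
With repressor KulN bound, *purS* is not transcribed.
So PurS is not produced.
Palatinose is absent, so NerC is inactive.
Required activator NerC is absent, so *fubM* is not transcribed.
So FubM is not produced.
Itaconate is absent, so OxaF is active.
Sorbose is present, so PurY is inactive.
Required activator PurY is absent, so *pexC* is not transcribed.
So PexC is not produced.
With no repressor bound, *gorN* is transcribed.
So GorN is produced and active.
With repressor OxaF bound, *irpC* is not transcribed.
→ *irpC* is OFF in A.
Condition B:
Maltulose is absent, so MibU is inactive.
Homoserine is absent, so KulN is active.
With repressor KulN bound, *purS* is not transcribed.
So PurS is not produced.
Palatinose is absent, so NerC is inactive.
Required activator NerC is absent, so *fubM* is not transcribed.
So FubM is not produced.
Itaconate is present, so OxaF is inactive.
Sorbose is present, so PurY is inactive.
Required activator PurY is absent, so *pexC* is not transcribed.
So PexC is not produced.
With no repressor bound, *gorN* is transcribed.
So GorN is produced and active.
Activator GorN is present, so *irpC* is transcribed.
→ *irpC* is ON in B.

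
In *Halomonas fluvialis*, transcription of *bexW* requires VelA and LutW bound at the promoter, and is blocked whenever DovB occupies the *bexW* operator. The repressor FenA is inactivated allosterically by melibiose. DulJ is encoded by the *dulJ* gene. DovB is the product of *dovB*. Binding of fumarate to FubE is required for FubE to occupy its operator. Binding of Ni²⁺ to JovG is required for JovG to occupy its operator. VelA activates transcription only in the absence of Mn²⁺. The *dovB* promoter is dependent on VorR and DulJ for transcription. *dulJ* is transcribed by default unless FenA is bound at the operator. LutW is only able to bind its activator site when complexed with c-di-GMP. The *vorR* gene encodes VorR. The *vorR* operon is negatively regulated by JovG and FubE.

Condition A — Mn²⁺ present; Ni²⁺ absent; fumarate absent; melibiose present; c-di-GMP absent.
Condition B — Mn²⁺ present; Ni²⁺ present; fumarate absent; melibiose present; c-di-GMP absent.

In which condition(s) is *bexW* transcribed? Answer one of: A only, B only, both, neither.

neither

Condition A:
Mn²⁺ is present, so VelA is inactive.
Ni²⁺ is absent, so JovG is inactive.
Fumarate is absent, so FubE is inactive.
With no repressor bound, *vorR* is transcribed.
So VorR is produced and active.
Melibiose is present, so FenA is inactive.
With no repressor bound, *dulJ* is transcribed.
So DulJ is produced and active.
No repressor is bound and VorR and DulJ are active, so *dovB* is transcribed.
So DovB is produced and active.
c-di-GMP is absent, so LutW is inactive.
With repressor DovB bound, *bexW* is not transcribed.
→ *bexW* is OFF in A.
Condition B:
Mn²⁺ is present, so VelA is inactive.
Ni²⁺ is present, so JovG is active.
Fumarate is absent, so FubE is inactive.
With repressor JovG bound, *vorR* is not transcribed.
So VorR is not produced.
Melibiose is present, so FenA is inactive.
With no repressor bound, *dulJ* is transcribed.
So DulJ is produced and active.
Required activator VorR is absent, so *dovB* is not transcribed.
So DovB is not produced.
c-di-GMP is absent, so LutW is inactive.
Required activator VelA is absent, so *bexW* is not transcribed.
→ *bexW* is OFF in B.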